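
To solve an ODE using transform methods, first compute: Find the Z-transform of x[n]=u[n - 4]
Using the time-shift property: Z{u[n-4]}=z^(-4)*z/(z-1)
=z^(-3)/(z-1)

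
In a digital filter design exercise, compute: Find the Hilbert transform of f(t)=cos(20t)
The Hilbert transform shifts each frequency component by -pi/2.
H{cos(wt)}=sin(wt)
With w=20: H{cos(20t)}=sin(20t)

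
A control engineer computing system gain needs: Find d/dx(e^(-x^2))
Chain rule: d/dx[e^u] = e^u · u' where u = -x^2
u' = -2x

Answer: -2x·e^(-x^2)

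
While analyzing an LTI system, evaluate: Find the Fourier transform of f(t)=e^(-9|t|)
Using the standard pair: F{e^(-a|t|)} = 2a/(a^2+omega^2)
With a = 9: F(omega) = 18/(81+omega^2)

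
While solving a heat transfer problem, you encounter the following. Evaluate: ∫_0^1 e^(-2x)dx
Antiderivative: (1/(-2))e^(-2x)
Evaluate: (1/(-2))(e^-2-1)

Answer: (e^-2-1)/(-2)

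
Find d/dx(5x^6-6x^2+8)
Power rule: d/dx(ax^n)=n·a·x^(n-1)
Term by term: 30·x^5-12·x

Answer: 30x^5-12x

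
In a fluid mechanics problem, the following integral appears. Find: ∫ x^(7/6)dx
Power rule: ∫ x^(7/6) dx=x^(13/6)/(13/6)+C

Answer: (6/13)·x^(13/6)+C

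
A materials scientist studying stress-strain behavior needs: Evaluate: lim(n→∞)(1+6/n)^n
This is the definition of e^6: lim(1+6/n)^n=e^6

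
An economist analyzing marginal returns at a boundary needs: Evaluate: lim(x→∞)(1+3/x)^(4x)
Rewrite as [(1 + 3/x)^x]^4.
lim(1 + 3/x)^x=e^3, so limit=(e^3)^4=e^12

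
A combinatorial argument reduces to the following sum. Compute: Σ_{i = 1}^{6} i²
Using formula: Σ i^2=n(n+1)(2n+1)/6=6·7·13/6=91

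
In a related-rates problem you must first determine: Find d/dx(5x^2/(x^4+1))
Quotient rule: (f/g)'=(f'g - fg')/g²
f=5x^2, f'=10x
g=x^4+1, g'=4x^3

Answer: (10x·(x^4+1)-20x^5)/(x^4+1)²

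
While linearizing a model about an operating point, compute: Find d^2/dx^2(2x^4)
Apply power rule 2 times:
d^1: 8x^3
d^2: 24x^2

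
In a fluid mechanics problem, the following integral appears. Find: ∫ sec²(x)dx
Since d/dx[tan(x)]=sec²(x), integral=tan(x) + C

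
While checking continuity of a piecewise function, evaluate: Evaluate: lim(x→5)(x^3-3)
Polynomial is continuous, so substitute x=5:
1·5^3-3=122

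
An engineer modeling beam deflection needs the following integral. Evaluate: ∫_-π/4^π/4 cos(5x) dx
Antiderivative: sin(5x)/5
Evaluate at bounds: [sin(5·π/4)/5] - [sin(5·-π/4)/5]
= ((-√2/2) - (√2/2))/5 = -√2/5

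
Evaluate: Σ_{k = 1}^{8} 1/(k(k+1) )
Partial fractions: 1/(k(k + 1))=1/k - 1/(k + 1)
Telescoping sum: 1(1 - 1/9)=1·8/9

Answer: 8/9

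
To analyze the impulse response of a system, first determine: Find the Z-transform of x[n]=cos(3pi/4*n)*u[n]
Z{cos(w0 * n) * u[n]}=z(z - cos(w0))/(z^2-2z * cos(w0)+1)
With w0=3pi/4: X(z)=z(z - cos(3pi/4))/(z^2-2z * cos(3pi/4)+1)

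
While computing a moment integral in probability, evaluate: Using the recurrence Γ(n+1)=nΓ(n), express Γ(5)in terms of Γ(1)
Γ(5) = 4Γ(4) = 4·3Γ(3) = ... = 4!·Γ(1) = 24·Γ(1)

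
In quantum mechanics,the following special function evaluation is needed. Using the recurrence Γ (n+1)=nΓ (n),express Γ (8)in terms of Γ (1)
Γ(8) = 7Γ(7) = 7·6Γ(6) = ... = 7!·Γ(1) = 5040·Γ(1)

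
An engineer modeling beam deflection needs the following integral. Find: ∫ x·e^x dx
Integration by parts: u = x, dv = e^x dx
du = dx, v = e^x
= x·e^x - ∫ e^x dx
= x·e^x - e^x + C

Answer: e^x(x - 1) + C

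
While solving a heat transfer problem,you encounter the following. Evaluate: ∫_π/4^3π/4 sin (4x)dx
Antiderivative: -cos(4x)/4
Evaluate at bounds: [-cos(4·3π/4)/4] - [-cos(4·π/4)/4]
=(-(-1)+(-1))/4=0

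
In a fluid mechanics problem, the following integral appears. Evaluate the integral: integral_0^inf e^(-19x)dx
integral_0^inf e^(-19x) dx=[-1/19*e^(-19x)]_0^inf
=0 - (-1/19)=1/19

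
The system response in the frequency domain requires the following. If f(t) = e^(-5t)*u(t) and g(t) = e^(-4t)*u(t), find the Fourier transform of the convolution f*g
By the convolution theorem: F{f * g}=F(omega) * G(omega)
F(omega)=1/(5 + j * omega), G(omega)=1/(4 + j * omega)
F{f * g}=1/((5 + j * omega)(4 + j * omega))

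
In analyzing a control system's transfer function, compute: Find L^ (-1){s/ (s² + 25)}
L^(-1){s/(s²+w²)}=cos(wt)
Here w=5

Answer: cos(5t)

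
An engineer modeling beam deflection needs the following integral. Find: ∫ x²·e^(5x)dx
Integration by parts twice:
First: u=x², dv=e^(5x) dx => x²e^(5x)/5 - (2/5)∫ xe^(5x) dx
Second (∫ xe^(5x) dx): xe^(5x)/5 - e^(5x)/25
Combining: e^(5x)(x²/5-2x/25+2/125)+C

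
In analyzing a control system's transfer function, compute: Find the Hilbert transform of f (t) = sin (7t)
The Hilbert transform shifts each frequency component by -pi/2.
H{sin(wt)} = -cos(wt)
With w = 7: H{sin(7t)} = -cos(7t)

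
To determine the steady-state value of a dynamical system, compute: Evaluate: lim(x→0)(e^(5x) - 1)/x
L'Hôpital (0/0): lim 5e^(5x)/1=5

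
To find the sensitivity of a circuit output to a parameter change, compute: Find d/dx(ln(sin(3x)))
Chain rule: d/dx[ln(u)]=u'/u where u=sin(3x)
u'=3cos(3x)

Answer: (3cos(3x))/(sin(3x))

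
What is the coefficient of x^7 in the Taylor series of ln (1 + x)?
ln(1 + x) = Σ (-1)^(n + 1) x^n/n
Coefficient of x^7 = (-1)^8/7 = 1/7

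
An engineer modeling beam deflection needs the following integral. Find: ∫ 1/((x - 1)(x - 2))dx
Partial fractions: 1/((x-1)(x-2)) = A/(x-1)+B/(x-2)
A = -1, B = 1
∫ [-1· 1/(x-1)+1· 1/(x-2)] dx
= (1)[ln|x-2| - ln|x-1|]+C

Answer: ln|(x-2)/(x-1)|+C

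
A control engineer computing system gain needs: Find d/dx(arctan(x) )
d/dx[arctan(u)] = u'/(1 + u²), u = x, u' = 1

Answer: 1/(1 + x²)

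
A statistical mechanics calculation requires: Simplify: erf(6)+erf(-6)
erf is odd: erf(-6) = -erf(6)
erf(6) + erf(-6) = erf(6) - erf(6) = 0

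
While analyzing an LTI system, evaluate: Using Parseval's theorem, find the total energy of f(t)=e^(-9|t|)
Parseval's theorem: E = integral |f(t)|^2 dt = (1/2pi) integral |F(omega)|^2 domega
E = integral_{-inf}^{inf} e^(-18|t|) dt = 2 * integral_0^inf e^(-18t) dt = 2/(2 * 9) = 1/9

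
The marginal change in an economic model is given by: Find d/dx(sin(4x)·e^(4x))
Product rule: (fg)'=f'g+fg'
f=sin(4x), f'=4·cos(4x)
g=e^(4x), g'=4·e^(4x)

Answer: 4·cos(4x)·e^(4x)+4·sin(4x)·e^(4x)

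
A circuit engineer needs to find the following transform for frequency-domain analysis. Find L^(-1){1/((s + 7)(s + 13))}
Partial fractions: 1/((s+7)(s+13)) = A/(s+7)+B/(s+13)
Cover-up: A = 1/(s+13)|_{s = -7} = 1/6; B = 1/(s+7)|_{s = -13} = -1/6
L^(-1) = (1/6)e^(-7t) - (1/6)e^(-13t)

Answer: (1/6)(e^(-7t) - e^(-13t))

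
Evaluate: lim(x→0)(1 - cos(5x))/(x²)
Using 1-cos(u) ≈ u²/2 for small u:
(1-cos(5x)) ≈ (5x)²/2 = 25x²/2
So limit = 25/(2·1) = 25/2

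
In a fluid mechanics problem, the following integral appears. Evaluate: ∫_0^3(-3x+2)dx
Step 1: Find antiderivative F(x)=(-3/2)x^2+2x
Step 2: F(3) - F(0)=-15/2 - (0)=-15/2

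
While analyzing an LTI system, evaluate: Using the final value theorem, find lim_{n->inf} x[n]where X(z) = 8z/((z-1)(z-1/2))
Final value theorem: lim x[n]=lim_{z->1} (z-1)*X(z)
(z-1)*X(z)=8z/(z-1/2)
As z->1: 8/(1-1/2)=8/(1/2)=16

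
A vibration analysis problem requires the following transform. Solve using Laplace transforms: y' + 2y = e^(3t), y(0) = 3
Take L: sY - 3 + 2Y = 1/(s-3)
Y(s + 2) = 1/(s-3) + 3
Y = 1/((s-3)(s + 2)) + 3/(s + 2)
Partial fractions: 1/((s-3)(s + 2)) = (1/5)/(s-3) - (1/5)/(s + 2)
So Y = (1/5)/(s-3) + (14/5)/(s + 2)
Inverse Laplace transform (L^(-1){1/(s-3)} = e^(3t), L^(-1){1/(s + 2)} = e^(-2t)):

Answer: y(t) = (1/5)·e^(3t) + (14/5)·e^(-2t)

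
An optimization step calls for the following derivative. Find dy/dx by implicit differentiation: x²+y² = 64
Differentiate both sides: 2x + 2y·(dy/dx) = 0
Solve: dy/dx = -2x/(2y) = -x/y

Answer: dy/dx = -x/y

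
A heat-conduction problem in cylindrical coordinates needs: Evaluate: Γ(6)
Γ(n)=(n-1)! for positive integers
Γ(6)=5!=120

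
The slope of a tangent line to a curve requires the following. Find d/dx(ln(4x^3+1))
Chain rule: d/dx[ln(u)] = u'/u where u = 4x^3 + 1
u' = 12x^2

Answer: (12x^2)/(4x^3 + 1)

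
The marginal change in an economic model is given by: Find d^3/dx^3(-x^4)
Apply power rule 3 times:
d^1: -4x^3
d^2: -12x^2
d^3: -24x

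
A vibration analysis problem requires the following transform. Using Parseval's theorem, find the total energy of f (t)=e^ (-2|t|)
Parseval's theorem: E=integral |f(t)|^2 dt=(1/2pi) integral |F(omega)|^2 domega
E=integral_{-inf}^{inf} e^(-4|t|) dt=2 * integral_0^inf e^(-4t) dt=2/(2 * 2)=1/2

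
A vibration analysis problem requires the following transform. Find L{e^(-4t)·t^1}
First shifting: L{e^(at)f(t)} = F(s-a)
L{t^1} = 1/s^2
Shift s → s + 4: 1/(s + 4)^2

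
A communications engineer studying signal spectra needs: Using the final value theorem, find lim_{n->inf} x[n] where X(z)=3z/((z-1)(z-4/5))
Final value theorem: lim x[n]=lim_{z->1} (z-1)*X(z)
(z-1)*X(z)=3z/(z-4/5)
As z->1: 3/(1 - 4/5)=3/(1/5)=15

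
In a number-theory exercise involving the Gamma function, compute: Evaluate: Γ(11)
Γ(n)=(n-1)! for positive integers
Γ(11)=10!=3628800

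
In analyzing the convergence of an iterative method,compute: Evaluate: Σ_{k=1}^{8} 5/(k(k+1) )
Partial fractions: 5/(k(k + 1)) = 5/k - 5/(k + 1)
Telescoping sum: 5(1 - 1/9) = 5·8/9

Answer: 40/9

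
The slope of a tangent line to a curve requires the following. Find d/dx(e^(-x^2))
Chain rule: d/dx[e^u]=e^u · u' where u=-x^2
u'=-2x

Answer: -2x·e^(-x^2)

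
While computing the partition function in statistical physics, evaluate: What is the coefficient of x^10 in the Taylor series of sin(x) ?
sin(x) has only odd powers. Coefficient of x^10 = 0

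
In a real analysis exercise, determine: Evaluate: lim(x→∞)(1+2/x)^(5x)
Rewrite as [(1+2/x)^x]^5.
lim(1+2/x)^x = e^2, so limit = (e^2)^5 = e^10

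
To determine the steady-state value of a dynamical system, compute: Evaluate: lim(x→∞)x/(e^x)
Apply L'Hôpital 1 times (∞/∞ each time):
Eventually get 1!/(e^x) → 0

Answer: 0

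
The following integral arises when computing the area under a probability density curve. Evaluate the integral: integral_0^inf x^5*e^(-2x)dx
This is a Gamma integral. Substitute u = 2x (du = 2 dx):
integral_0^inf x^5 * e^(-2x) dx = (1/2^6) integral_0^inf u^5 * e^(-u) du
= Gamma(6)/2^6 = 5!/2^6 = 120/64

Answer: 15/8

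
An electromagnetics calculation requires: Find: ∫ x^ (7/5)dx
Power rule: ∫ x^(7/5) dx = x^(12/5)/(12/5) + C

Answer: (5/12)·x^(12/5) + C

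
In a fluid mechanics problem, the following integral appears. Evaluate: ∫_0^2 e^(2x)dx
Antiderivative: (1/2)e^(2x)
Evaluate: (1/2)(e^4-1)

Answer: (e^4-1)/2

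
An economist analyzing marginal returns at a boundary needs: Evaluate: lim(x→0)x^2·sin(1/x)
Squeeze theorem: -|x^2| ≤ x^2·sin(1/x) ≤ |x^2|
Since x^2 → 0 as x → 0, by squeeze theorem the limit is 0

Answer: 0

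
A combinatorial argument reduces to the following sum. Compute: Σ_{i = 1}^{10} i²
Using formula: Σ i^2=n(n + 1)(2n + 1)/6=10·11·21/6=385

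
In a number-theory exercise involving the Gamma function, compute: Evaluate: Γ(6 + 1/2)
Γ(n + 1/2) = (2n)!√π/(4^n·n!)
= 479001600√π/(4096·720) = (10395/64)·√π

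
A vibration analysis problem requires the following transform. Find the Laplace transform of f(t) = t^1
L{t^n}=n!/s^(n+1)
L{t^1}=1!/s^2=1/s^2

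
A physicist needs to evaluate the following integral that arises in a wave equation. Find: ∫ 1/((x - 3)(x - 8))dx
Partial fractions: 1/((x-3)(x-8))=A/(x-3)+B/(x-8)
A=-1/5, B=1/5
∫ [-1/5· 1/(x-3)+1/5· 1/(x-8)] dx
=(1/5)[ln|x-8| - ln|x-3|]+C

Answer: (1/5)·ln|(x-8)/(x-3)|+C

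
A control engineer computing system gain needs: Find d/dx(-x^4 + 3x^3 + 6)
Power rule: d/dx(ax^n)=n·a·x^(n-1)
Term by term: -4·x^3+9·x^2

Answer: -4x^3+9x^2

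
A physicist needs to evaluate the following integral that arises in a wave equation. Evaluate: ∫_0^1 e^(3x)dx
Antiderivative: (1/3)e^(3x)
Evaluate: (1/3)(e^3-1)

Answer: (e^3-1)/3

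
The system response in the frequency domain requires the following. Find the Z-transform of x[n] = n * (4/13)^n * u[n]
Using the property Z{n*a^n*u[n]}=az/(z-a)^2
With a=4/13: X(z)=(4/13)z/(z - 4/13)^2, |z| > 4/13

Answer: (4/13)z/(z - 4/13)^2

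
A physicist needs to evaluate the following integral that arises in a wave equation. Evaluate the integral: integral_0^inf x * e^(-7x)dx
This is a Gamma integral. Substitute u=7x (du=7 dx):
integral_0^inf x*e^(-7x) dx=(1/7^2) integral_0^inf u^1*e^(-u) du
=Gamma(2)/7^2=1!/7^2=1/49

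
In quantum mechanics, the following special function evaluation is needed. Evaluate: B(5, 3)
B(x,y)=Γ(x)Γ(y)/Γ(x+y)=(x-1)!(y-1)!/(x+y-1)!
B(5,3)=4!·2!/7!=1/105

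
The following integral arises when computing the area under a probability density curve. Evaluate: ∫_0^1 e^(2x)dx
Antiderivative: (1/2)e^(2x)
Evaluate: (1/2)(e^2 - 1)

Answer: (e^2 - 1)/2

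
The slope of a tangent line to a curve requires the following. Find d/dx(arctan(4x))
d/dx[arctan(u)]=u'/(1 + u²), u=4x, u'=4

Answer: 4/(1 + 16x²)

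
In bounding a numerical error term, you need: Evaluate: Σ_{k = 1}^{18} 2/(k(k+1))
Partial fractions: 2/(k(k + 1))=2/k - 2/(k + 1)
Telescoping sum: 2(1 - 1/19)=2·18/19

Answer: 36/19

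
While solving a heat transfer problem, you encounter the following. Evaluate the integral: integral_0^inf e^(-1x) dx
integral_0^inf e^(-1x) dx=[-1/1 * e^(-1x)]_0^inf
=0 - (-1/1)=1/1

Answer: 1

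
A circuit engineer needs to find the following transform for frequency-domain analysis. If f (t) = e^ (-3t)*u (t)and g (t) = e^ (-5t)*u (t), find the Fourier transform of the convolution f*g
By the convolution theorem: F{f*g} = F(omega)*G(omega)
F(omega) = 1/(3 + j*omega), G(omega) = 1/(5 + j*omega)
F{f*g} = 1/((3 + j*omega)(5 + j*omega))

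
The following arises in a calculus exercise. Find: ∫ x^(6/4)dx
Power rule: ∫ x^(3/2) dx = x^(5/2)/(5/2) + C

Answer: (2/5)·x^(5/2) + C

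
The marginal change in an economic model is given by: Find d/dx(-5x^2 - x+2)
Power rule: d/dx(ax^n) = n·a·x^(n-1)
Term by term: -10·x - 1

Answer: -10x - 1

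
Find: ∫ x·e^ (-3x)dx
Integration by parts: u=x, dv=e^(-3x) dx
du=dx, v=e^(-3x)/(-3)
=x·e^(-3x)/(-3) - ∫ e^(-3x)/(-3) dx
=x·e^(-3x)/(-3) - e^(-3x)/9+C

Answer: e^(-3x)(x/(-3)-1/9)+C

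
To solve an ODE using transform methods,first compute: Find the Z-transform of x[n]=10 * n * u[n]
Z{n * u[n]}=z/(z-1)^2
By linearity: Z{10 * n * u[n]}=10z/(z-1)^2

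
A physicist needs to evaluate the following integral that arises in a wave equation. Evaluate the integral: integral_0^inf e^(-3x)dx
integral_0^inf e^(-3x) dx=[-1/3*e^(-3x)]_0^inf
=0 - (-1/3)=1/3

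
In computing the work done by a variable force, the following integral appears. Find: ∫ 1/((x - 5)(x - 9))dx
Partial fractions: 1/((x-5)(x-9)) = A/(x-5)+B/(x-9)
A = -1/4, B = 1/4
∫ [-1/4· 1/(x-5)+1/4· 1/(x-9)] dx
= (1/4)[ln|x-9| - ln|x-5|]+C

Answer: (1/4)·ln|(x-9)/(x-5)|+C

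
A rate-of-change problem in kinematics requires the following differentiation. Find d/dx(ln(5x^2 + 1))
Chain rule: d/dx[ln(u)]=u'/u where u=5x^2+1
u'=10x

Answer: (10x)/(5x^2+1)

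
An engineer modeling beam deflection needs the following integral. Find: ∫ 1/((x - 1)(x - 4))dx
Partial fractions: 1/((x-1)(x-4)) = A/(x-1) + B/(x-4)
A = -1/3, B = 1/3
∫ [-1/3· 1/(x-1) + 1/3· 1/(x-4)] dx
= (1/3)[ln|x-4| - ln|x-1|] + C

Answer: (1/3)·ln|(x-4)/(x-1)| + C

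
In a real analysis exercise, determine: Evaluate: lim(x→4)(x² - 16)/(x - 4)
Factor: (x² - 16) = (x-4)(x+4)
Cancel (x-4): lim(x→4) (x+4) = 8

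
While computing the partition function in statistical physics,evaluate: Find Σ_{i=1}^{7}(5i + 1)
=5·Σ i + 1·7=5·28 + 7=147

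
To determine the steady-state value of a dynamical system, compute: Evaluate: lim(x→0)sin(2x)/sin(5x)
sin(u) ≈ u for small u:
sin(2x)/sin(5x) ≈ 2x/(5x)=2/5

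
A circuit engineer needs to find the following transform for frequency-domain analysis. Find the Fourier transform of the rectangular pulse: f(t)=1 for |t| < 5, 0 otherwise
F(omega)=integral from -5 to 5 of e^(-j * omega * t) dt
=2 * sin(5 * omega)/omega=10 * sinc(5 * omega/pi)

Answer: 2 * sin(5 * omega)/omega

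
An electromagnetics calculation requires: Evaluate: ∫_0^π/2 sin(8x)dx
Antiderivative: -cos(8x)/8
Evaluate at bounds: [-cos(8·π/2)/8] - [-cos(8·0)/8]
= (-(1)+(1))/8 = 0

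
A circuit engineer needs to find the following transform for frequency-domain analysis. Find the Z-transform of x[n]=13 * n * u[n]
Z{n * u[n]} = z/(z-1)^2
By linearity: Z{13 * n * u[n]} = 13z/(z-1)^2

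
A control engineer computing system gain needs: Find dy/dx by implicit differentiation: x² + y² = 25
Differentiate both sides: 2x+2y·(dy/dx) = 0
Solve: dy/dx = -2x/(2y) = -x/y

Answer: dy/dx = -x/y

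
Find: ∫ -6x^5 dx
Using power rule: ∫ -6x^5 dx = -6/6 x^6 + C = -x^6 + C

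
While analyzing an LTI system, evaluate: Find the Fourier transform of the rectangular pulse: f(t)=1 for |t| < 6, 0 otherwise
F(omega)=integral from -6 to 6 of e^(-j*omega*t) dt
=2*sin(6*omega)/omega=12*sinc(6*omega/pi)

Answer: 2*sin(6*omega)/omega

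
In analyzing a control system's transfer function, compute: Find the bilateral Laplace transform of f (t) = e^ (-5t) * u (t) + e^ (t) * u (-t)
For e^(-5t) * u(t): L = 1/(s + 5), Re(s) > -5
For e^(t) * u(-t): L = -1/(s-1), Re(s) < 1
Combined: F(s) = 1/(s + 5) - 1/(s-1), -5 < Re(s) < 1

Answer: 1/(s + 5) - 1/(s-1), ROC: -5 < Re(s) < 1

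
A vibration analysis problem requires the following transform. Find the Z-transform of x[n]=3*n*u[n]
Z{n * u[n]}=z/(z-1)^2
By linearity: Z{3 * n * u[n]}=3z/(z-1)^2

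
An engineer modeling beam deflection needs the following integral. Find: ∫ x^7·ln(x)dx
By parts: u = ln(x), dv = x^7 dx
du = 1/x dx, v = x^8/8
= x^8·ln(x)/8 - ∫ x^7/8 dx
= x^8·ln(x)/8 - x^8/64 + C

Answer: x^8(ln(x)/8 - 1/64) + C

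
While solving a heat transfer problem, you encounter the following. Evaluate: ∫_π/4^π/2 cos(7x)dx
Antiderivative: sin(7x)/7
Evaluate at bounds: [sin(7·π/2)/7] - [sin(7·π/4)/7]
= ((-1) - (-√2/2))/7 = -1/7 + √2/14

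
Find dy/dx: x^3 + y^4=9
Differentiate: 3x^2 + 4y^3·(dy/dx)=0
dy/dx=-3x^2/(4y^3)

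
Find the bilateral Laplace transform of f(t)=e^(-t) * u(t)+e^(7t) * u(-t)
For e^(-t) * u(t): L=1/(s+1), Re(s) > -1
For e^(7t) * u(-t): L=-1/(s-7), Re(s) < 7
Combined: F(s)=1/(s+1)-1/(s-7), -1 < Re(s) < 7

Answer: 1/(s+1)-1/(s-7), ROC: -1 < Re(s) < 7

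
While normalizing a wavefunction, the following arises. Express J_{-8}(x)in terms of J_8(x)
For integer n: J_{-n}(x)=(-1)^n J_n(x)
With n=8: J_{-8}(x)=(-1)^8 J_8(x)=J_8(x)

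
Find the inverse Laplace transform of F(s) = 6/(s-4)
L^(-1){6/(s-a)} = c·e^(at)
Here a = 4, c = 6

Answer: 6e^(4t)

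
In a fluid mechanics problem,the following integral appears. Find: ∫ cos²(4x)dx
Using identity cos²(u)=(1 + cos(2u))/2:
∫ (1 + cos(8x))/2 dx=x/2 + sin(8x)/16 + C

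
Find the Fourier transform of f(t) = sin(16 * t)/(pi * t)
sin(W*t)/(pi*t) = (W/pi)*sinc(W*t/pi) is the impulse response of the ideal low-pass filter with cutoff W (here W = 16).
Its Fourier transform is a rectangular function:
F(omega) = 1 for |omega| < 16, 0 otherwise

Answer: rect(omega/32) [i.e., 1 for |omega| < 16, 0 otherwise]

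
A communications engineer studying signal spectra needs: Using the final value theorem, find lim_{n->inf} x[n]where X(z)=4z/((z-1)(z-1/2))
Final value theorem: lim x[n]=lim_{z->1} (z-1)*X(z)
(z-1)*X(z)=4z/(z-1/2)
As z->1: 4/(1 - 1/2)=4/(1/2)=8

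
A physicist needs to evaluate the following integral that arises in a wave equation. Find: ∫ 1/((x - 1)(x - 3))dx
Partial fractions: 1/((x-1)(x-3))=A/(x-1) + B/(x-3)
A=-1/2, B=1/2
∫ [-1/2· 1/(x-1) + 1/2· 1/(x-3)] dx
=(1/2)[ln|x-3| - ln|x-1|] + C

Answer: (1/2)·ln|(x-3)/(x-1)| + C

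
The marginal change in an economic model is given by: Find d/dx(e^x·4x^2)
Product rule: (fg)'=f'g + fg'
f=e^x, f'=e^x
g=4x^2, g'=8x

Answer: 4·e^x·x^2 + 8·e^x·x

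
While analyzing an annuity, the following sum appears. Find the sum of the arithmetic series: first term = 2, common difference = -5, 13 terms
Last term: a_n=2+(13-1)·-5=-58
Sum=n(a_1+a_n)/2=13(2+(-58))/2=-364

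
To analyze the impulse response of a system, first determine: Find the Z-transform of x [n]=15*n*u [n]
Z{n * u[n]}=z/(z-1)^2
By linearity: Z{15 * n * u[n]}=15z/(z-1)^2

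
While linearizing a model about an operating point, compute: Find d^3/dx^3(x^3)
Apply power rule 3 times:
d^1: 3x^2
d^2: 6x
d^3: 6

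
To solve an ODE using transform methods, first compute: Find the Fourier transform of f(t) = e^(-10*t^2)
The Fourier transform of a Gaussian e^(-a*t^2) is sqrt(pi/a)*e^(-omega^2/(4a)).
With a=10: F(omega)=sqrt(pi/10)*e^(-omega^2/40)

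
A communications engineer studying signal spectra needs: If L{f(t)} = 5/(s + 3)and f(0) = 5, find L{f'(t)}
L{f'(t)}=s·F(s) - f(0)=5s/(s+3)-5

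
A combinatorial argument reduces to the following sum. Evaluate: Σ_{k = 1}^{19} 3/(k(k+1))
Partial fractions: 3/(k(k + 1)) = 3/k - 3/(k + 1)
Telescoping sum: 3(1 - 1/20) = 3·19/20

Answer: 57/20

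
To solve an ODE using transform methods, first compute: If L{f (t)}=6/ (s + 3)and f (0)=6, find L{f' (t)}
L{f'(t)}=s·F(s) - f(0)=6s/(s+3)-6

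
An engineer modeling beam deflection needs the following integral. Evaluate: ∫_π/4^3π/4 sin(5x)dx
Antiderivative: -cos(5x)/5
Evaluate at bounds: [-cos(5·3π/4)/5] - [-cos(5·π/4)/5]
=(-(√2/2) + (-√2/2))/5=-√2/5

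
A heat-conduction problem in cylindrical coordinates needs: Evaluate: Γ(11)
Γ(n)=(n-1)! for positive integers
Γ(11)=10!=3628800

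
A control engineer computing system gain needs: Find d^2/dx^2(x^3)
Apply power rule 2 times:
d^1: 3x^2
d^2: 6x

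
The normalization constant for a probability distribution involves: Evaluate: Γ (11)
Γ(n) = (n-1)! for positive integers
Γ(11) = 10! = 3628800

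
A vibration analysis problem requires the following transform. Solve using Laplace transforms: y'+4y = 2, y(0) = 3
Take L of both sides: sY(s)-3+4Y(s)=2/s
Y(s)(s+4)=2/s+3
Y(s)=2/(s(s+4))+3/(s+4)
Partial fractions: 2/(s(s+4))=(1/2)/s - (1/2)/(s+4)
So Y(s)=(1/2)/s+(5/2)/(s+4)
Inverse transform (L^(-1){1/s}=1, L^(-1){1/(s+4)}=e^(-4t)):

Answer: y(t)=1/2+(5/2)·e^(-4t)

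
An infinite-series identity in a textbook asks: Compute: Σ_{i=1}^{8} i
Using formula: Σ i^1 = n(n + 1)/2 = 8·9/2 = 36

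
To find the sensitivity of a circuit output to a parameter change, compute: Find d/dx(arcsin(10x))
d/dx[arcsin(u)] = u'/√(1-u²), u = 10x, u' = 10

Answer: 10/√(1-100x²)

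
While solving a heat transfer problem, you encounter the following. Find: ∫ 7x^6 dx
Using power rule: ∫ 7x^6 dx=7/7 x^7 + C=x^7 + C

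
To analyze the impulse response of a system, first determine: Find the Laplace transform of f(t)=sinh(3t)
L{sinh(at)}=a/(s²-a²)
L{sinh(3t)}=3/(s²-9)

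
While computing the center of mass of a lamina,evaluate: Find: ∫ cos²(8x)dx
Using identity cos²(u)=(1 + cos(2u))/2:
∫ (1 + cos(16x))/2 dx=x/2 + sin(16x)/32 + C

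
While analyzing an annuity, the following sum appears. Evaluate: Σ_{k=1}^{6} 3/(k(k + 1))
Partial fractions: 3/(k(k + 1)) = 3/k - 3/(k + 1)
Telescoping sum: 3(1 - 1/7) = 3·6/7

Answer: 18/7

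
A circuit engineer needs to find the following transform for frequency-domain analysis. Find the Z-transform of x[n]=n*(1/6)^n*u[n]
Using the property Z{n * a^n * u[n]} = az/(z-a)^2
With a = 1/6: X(z) = (1/6)z/(z - 1/6)^2, |z| > 1/6

Answer: (1/6)z/(z - 1/6)^2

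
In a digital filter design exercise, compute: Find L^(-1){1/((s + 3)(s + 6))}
Partial fractions: 1/((s + 3)(s + 6)) = A/(s + 3) + B/(s + 6)
Cover-up: A = 1/(s + 6)|_{s = -3} = 1/3; B = 1/(s + 3)|_{s = -6} = -1/3
L^(-1) = (1/3)e^(-3t) - (1/3)e^(-6t)

Answer: (1/3)(e^(-3t) - e^(-6t))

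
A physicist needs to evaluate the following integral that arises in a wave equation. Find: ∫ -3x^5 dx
Using power rule: ∫ -3x^5 dx = -3/6 x^6 + C = (-1/2)x^6 + C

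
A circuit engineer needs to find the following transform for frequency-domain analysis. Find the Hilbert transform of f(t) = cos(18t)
The Hilbert transform shifts each frequency component by -pi/2.
H{cos(wt)}=sin(wt)
With w=18: H{cos(18t)}=sin(18t)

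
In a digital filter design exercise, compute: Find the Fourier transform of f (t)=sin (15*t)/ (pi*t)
sin(W*t)/(pi*t)=(W/pi)*sinc(W*t/pi) is the impulse response of the ideal low-pass filter with cutoff W (here W=15).
Its Fourier transform is a rectangular function:
F(omega)=1 for |omega| < 15, 0 otherwise

Answer: rect(omega/30) [i.e., 1 for |omega| < 15, 0 otherwise]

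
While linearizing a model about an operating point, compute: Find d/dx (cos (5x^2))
Chain rule: d/dx[cos(u)]=-sin(u)·u' where u=5x^2
u'=10x

Answer: -10x·sin(5x^2)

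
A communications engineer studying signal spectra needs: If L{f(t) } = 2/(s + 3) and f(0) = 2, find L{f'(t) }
L{f'(t)}=s·F(s) - f(0)=2s/(s + 3) - 2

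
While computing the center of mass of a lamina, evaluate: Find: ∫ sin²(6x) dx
Using identity sin²(u) = (1 - cos(2u))/2:
∫ (1 - cos(12x))/2 dx = x/2 - sin(12x)/24+C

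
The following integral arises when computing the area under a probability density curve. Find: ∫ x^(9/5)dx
Power rule: ∫ x^(9/5) dx = x^(14/5)/(14/5)+C

Answer: (5/14)·x^(14/5)+C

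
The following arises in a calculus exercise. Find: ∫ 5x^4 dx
Using power rule: ∫ 5x^4 dx=5/5 x^5+C=x^5+C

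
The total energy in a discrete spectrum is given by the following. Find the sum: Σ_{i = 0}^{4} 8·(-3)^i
Geometric series: S = a(1 - r^n)/(1 - r)
a = 8, r = -3, n = 5
S = 8(1+243)/4 = 488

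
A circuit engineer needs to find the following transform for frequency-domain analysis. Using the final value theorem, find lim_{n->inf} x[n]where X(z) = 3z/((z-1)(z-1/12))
Final value theorem: lim x[n] = lim_{z->1} (z-1) * X(z)
(z-1) * X(z) = 3z/(z-1/12)
As z->1: 3/(1 - 1/12) = 3/(11/12) = 36/11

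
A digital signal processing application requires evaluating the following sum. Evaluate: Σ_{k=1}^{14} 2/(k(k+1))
Partial fractions: 2/(k(k+1))=2/k - 2/(k+1)
Telescoping sum: 2(1-1/15)=2·14/15

Answer: 28/15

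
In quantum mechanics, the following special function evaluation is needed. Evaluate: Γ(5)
Γ(n) = (n-1)! for positive integers
Γ(5) = 4! = 24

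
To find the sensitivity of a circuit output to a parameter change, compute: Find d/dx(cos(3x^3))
Chain rule: d/dx[cos(u)]=-sin(u)·u' where u=3x^3
u'=9x^2

Answer: -9x^2·sin(3x^3)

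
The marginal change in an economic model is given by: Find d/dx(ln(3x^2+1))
Chain rule: d/dx[ln(u)]=u'/u where u=3x^2+1
u'=6x

Answer: (6x)/(3x^2+1)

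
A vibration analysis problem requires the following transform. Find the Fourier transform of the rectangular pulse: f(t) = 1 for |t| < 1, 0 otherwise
F(omega) = integral from -1 to 1 of e^(-j * omega * t) dt
= 2 * sin(1 * omega)/omega = 2 * sinc(1 * omega/pi)

Answer: 2 * sin(1 * omega)/omega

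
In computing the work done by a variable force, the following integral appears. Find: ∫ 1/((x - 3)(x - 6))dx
Partial fractions: 1/((x-3)(x-6)) = A/(x-3)+B/(x-6)
A = -1/3, B = 1/3
∫ [-1/3· 1/(x-3)+1/3· 1/(x-6)] dx
= (1/3)[ln|x-6| - ln|x-3|]+C

Answer: (1/3)·ln|(x-6)/(x-3)|+C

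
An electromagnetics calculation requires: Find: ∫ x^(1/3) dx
Power rule: ∫ x^(1/3) dx = x^(4/3)/(4/3)+C

Answer: (3/4)·x^(4/3)+C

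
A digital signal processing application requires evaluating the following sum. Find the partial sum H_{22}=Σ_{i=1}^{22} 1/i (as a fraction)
H_22=1+1/2+1/3+...+1/22
=19093197/5173168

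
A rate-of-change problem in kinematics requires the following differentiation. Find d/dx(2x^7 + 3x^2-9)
Power rule: d/dx(ax^n) = n·a·x^(n-1)
Term by term: 14·x^6+6·x

Answer: 14x^6+6x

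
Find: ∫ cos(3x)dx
Using substitution u=3x: ∫ cos(u) du/3=sin(u)/3+C

Answer: (1/3)sin(3x)+C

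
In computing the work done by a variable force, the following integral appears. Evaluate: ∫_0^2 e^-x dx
Antiderivative: -e^-x
Evaluate: -(e^-2-1)

Answer: (e^-2-1)/(-1)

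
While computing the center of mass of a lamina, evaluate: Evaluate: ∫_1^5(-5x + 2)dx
Step 1: Find antiderivative F(x) = (-5/2)x^2 + 2x
Step 2: F(5) - F(1) = -105/2 - (-1/2) = -52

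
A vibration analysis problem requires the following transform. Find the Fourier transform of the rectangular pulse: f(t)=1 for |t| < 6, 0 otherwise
F(omega)=integral from -6 to 6 of e^(-j*omega*t) dt
=2*sin(6*omega)/omega=12*sinc(6*omega/pi)

Answer: 2*sin(6*omega)/omega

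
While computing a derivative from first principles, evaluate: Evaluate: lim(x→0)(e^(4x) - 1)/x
L'Hôpital (0/0): lim 4e^(4x)/1 = 4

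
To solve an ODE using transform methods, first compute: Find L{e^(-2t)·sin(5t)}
First shifting: L{e^(at)f(t)} = F(s-a)
L{sin(5t)} = 5/(s²+25)
Shift: 5/((s+2)²+25)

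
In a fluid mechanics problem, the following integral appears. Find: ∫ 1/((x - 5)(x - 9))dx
Partial fractions: 1/((x-5)(x-9)) = A/(x-5)+B/(x-9)
A = -1/4, B = 1/4
∫ [-1/4· 1/(x-5)+1/4· 1/(x-9)] dx
= (1/4)[ln|x-9| - ln|x-5|]+C

Answer: (1/4)·ln|(x-9)/(x-5)|+C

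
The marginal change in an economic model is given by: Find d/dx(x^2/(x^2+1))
Quotient rule: (f/g)' = (f'g - fg')/g²
f = x^2, f' = 2x
g = x^2 + 1, g' = 2x

Answer: (2x·(x^2 + 1) - 2x^3)/(x^2 + 1)²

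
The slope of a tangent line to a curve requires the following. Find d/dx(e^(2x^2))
Chain rule: d/dx[e^u]=e^u · u' where u=2x^2
u'=4x

Answer: 4x·e^(2x^2)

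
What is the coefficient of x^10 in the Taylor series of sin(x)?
sin(x) has only odd powers. Coefficient of x^10=0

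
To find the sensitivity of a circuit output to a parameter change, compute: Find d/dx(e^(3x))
Chain rule: d/dx[e^u]=e^u · u' where u=3x
u'=3

Answer: 3·e^(3x)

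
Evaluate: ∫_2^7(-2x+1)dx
Step 1: Find antiderivative F(x) = -x^2+x
Step 2: F(7) - F(2) = -42 - (-2) = -40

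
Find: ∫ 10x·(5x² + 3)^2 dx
Let u = 5x²+3, du = 10x dx
∫ u^2 du = u^3/3+C

Answer: (5x²+3)^3/3+C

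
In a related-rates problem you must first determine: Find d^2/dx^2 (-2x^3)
Apply power rule 2 times:
d^1: -6x^2
d^2: -12x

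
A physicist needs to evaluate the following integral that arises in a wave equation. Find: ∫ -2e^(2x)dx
Since d/dx[e^(2x)]=2e^(2x), we get -1 e^(2x) + C

Answer: -e^(2x) + C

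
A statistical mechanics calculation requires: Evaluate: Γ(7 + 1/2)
Γ(n+1/2)=(2n)!√π/(4^n·n!)
=87178291200√π/(16384·5040)=(135135/128)·√π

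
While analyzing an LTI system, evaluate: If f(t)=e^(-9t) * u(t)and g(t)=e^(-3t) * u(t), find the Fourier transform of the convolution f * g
By the convolution theorem: F{f * g}=F(omega) * G(omega)
F(omega)=1/(9+j * omega), G(omega)=1/(3+j * omega)
F{f * g}=1/((9+j * omega)(3+j * omega))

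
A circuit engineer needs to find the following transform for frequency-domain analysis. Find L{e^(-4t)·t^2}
First shifting: L{e^(at)f(t)} = F(s-a)
L{t^2} = 2/s^3
Shift s → s + 4: 2/(s + 4)^3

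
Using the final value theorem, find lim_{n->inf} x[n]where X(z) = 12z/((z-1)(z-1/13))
Final value theorem: lim x[n] = lim_{z->1} (z-1) * X(z)
(z-1) * X(z) = 12z/(z-1/13)
As z->1: 12/(1 - 1/13) = 12/(12/13) = 13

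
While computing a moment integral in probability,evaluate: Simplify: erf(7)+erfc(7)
By definition erfc(x) = 1 - erf(x)
erf(7) + erfc(7) = erf(7) + 1 - erf(7) = 1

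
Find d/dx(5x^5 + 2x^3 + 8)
Power rule: d/dx(ax^n)=n·a·x^(n-1)
Term by term: 25·x^4 + 6·x^2

Answer: 25x^4 + 6x^2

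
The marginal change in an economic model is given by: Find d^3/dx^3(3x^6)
Apply power rule 3 times:
d^1: 18x^5
d^2: 90x^4
d^3: 360x^3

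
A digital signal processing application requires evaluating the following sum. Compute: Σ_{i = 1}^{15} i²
Using formula: Σ i^2=n(n + 1)(2n + 1)/6=15·16·31/6=1240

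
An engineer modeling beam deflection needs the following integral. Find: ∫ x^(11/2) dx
Power rule: ∫ x^(11/2) dx=x^(13/2)/(13/2)+C

Answer: (2/13)·x^(13/2)+C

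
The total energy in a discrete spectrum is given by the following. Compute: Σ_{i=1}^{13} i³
Using formula: Σ i^3 = [n(n+1)/2]² = [13·14/2]² = 8281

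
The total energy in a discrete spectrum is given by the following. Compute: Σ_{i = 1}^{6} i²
Using formula: Σ i^2 = n(n+1)(2n+1)/6 = 6·7·13/6 = 91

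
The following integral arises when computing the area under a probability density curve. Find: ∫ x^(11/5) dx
Power rule: ∫ x^(11/5) dx = x^(16/5)/(16/5)+C

Answer: (5/16)·x^(16/5)+C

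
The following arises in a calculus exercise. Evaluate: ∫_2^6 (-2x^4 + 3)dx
Step 1: Find antiderivative F(x) = (-2/5)x^5+3x
Step 2: F(6) - F(2) = -15462/5 - (-34/5) = -15428/5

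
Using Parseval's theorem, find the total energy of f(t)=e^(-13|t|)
Parseval's theorem: E=integral |f(t)|^2 dt=(1/2pi) integral |F(omega)|^2 domega
E=integral_{-inf}^{inf} e^(-26|t|) dt=2 * integral_0^inf e^(-26t) dt=2/(2 * 13)=1/13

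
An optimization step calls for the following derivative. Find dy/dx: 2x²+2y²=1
Differentiate: 4x + 4y·(dy/dx)=0
dy/dx=-4x/(4y)=-1·(x/y)

Answer: dy/dx=-1·(x/y)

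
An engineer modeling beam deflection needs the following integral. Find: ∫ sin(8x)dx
Using substitution u = 8x: ∫ sin(u) du/8 = -cos(u)/8 + C

Answer: (-1/8)cos(8x) + C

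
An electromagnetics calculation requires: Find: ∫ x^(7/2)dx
Power rule: ∫ x^(7/2) dx = x^(9/2)/(9/2)+C

Answer: (2/9)·x^(9/2)+C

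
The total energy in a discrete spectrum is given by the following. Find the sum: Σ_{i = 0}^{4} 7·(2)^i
Geometric series: S=a(1 - r^n)/(1 - r)
a=7, r=2, n=5
S=7(1 - 32)/-1=217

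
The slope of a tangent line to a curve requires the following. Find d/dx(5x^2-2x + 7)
Power rule: d/dx(ax^n)=n·a·x^(n-1)
Term by term: 10·x - 2

Answer: 10x - 2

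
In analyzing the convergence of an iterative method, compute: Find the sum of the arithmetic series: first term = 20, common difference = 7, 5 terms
Last term: a_n = 20+(5-1)·7 = 48
Sum = n(a_1+a_n)/2 = 5(20+48)/2 = 170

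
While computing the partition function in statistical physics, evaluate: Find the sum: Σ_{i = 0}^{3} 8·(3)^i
Geometric series: S = a(1 - r^n)/(1 - r)
a = 8, r = 3, n = 4
S = 8(1-81)/-2 = 320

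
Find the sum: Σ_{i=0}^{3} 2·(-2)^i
Geometric series: S=a(1 - r^n)/(1 - r)
a=2, r=-2, n=4
S=2(1 - 16)/3=-10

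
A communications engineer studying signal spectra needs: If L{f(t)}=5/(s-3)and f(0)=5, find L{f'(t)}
L{f'(t)} = s·F(s) - f(0) = 5s/(s-3)-5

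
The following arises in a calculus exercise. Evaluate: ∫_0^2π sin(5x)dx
Antiderivative: -cos(5x)/5
Evaluate at bounds: [-cos(5·2π)/5] - [-cos(5·0)/5]
= (-(1)+(1))/5 = 0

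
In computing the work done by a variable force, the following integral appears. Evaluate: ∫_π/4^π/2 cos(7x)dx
Antiderivative: sin(7x)/7
Evaluate at bounds: [sin(7·π/2)/7] - [sin(7·π/4)/7]
= ((-1) - (-√2/2))/7 = -1/7+√2/14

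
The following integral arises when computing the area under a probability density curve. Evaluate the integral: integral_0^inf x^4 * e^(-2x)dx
This is a Gamma integral. Substitute u = 2x (du = 2 dx):
integral_0^inf x^4*e^(-2x) dx = (1/2^5) integral_0^inf u^4*e^(-u) du
= Gamma(5)/2^5 = 4!/2^5 = 24/32

Answer: 3/4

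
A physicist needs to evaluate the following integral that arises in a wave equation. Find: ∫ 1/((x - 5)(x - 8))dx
Partial fractions: 1/((x-5)(x-8))=A/(x-5) + B/(x-8)
A=-1/3, B=1/3
∫ [-1/3· 1/(x-5) + 1/3· 1/(x-8)] dx
=(1/3)[ln|x-8| - ln|x-5|] + C

Answer: (1/3)·ln|(x-8)/(x-5)| + C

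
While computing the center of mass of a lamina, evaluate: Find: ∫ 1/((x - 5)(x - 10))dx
Partial fractions: 1/((x-5)(x-10))=A/(x-5)+B/(x-10)
A=-1/5, B=1/5
∫ [-1/5· 1/(x-5)+1/5· 1/(x-10)] dx
=(1/5)[ln|x-10| - ln|x-5|]+C

Answer: (1/5)·ln|(x-10)/(x-5)|+C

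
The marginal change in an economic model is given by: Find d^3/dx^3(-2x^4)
Apply power rule 3 times:
d^1: -8x^3
d^2: -24x^2
d^3: -48x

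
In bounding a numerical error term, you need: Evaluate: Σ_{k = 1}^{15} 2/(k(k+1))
Partial fractions: 2/(k(k+1))=2/k - 2/(k+1)
Telescoping sum: 2(1-1/16)=2·15/16

Answer: 15/8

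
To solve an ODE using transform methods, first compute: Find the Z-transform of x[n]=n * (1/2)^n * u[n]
Using the property Z{n*a^n*u[n]}=az/(z-a)^2
With a=1/2: X(z)=(1/2)z/(z - 1/2)^2, |z| > 1/2

Answer: (1/2)z/(z - 1/2)^2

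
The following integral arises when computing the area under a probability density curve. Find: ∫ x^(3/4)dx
Power rule: ∫ x^(3/4) dx = x^(7/4)/(7/4) + C

Answer: (4/7)·x^(7/4) + C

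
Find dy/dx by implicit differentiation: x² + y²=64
Differentiate both sides: 2x+2y·(dy/dx)=0
Solve: dy/dx=-2x/(2y)=-x/y

Answer: dy/dx=-x/y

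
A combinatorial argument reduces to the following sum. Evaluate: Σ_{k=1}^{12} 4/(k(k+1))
Partial fractions: 4/(k(k + 1)) = 4/k - 4/(k + 1)
Telescoping sum: 4(1 - 1/13) = 4·12/13

Answer: 48/13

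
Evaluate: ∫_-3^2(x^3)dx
Step 1: Find antiderivative F(x) = (1/4)x^4
Step 2: F(2) - F(-3) = 4 - (81/4) = -65/4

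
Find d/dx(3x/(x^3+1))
Quotient rule: (f/g)' = (f'g - fg')/g²
f = 3x, f' = 3
g = x^3 + 1, g' = 3x^2

Answer: (3·(x^3 + 1) - 9x^3)/(x^3 + 1)²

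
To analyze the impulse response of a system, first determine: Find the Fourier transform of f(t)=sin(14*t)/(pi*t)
sin(W * t)/(pi * t)=(W/pi) * sinc(W * t/pi) is the impulse response of the ideal low-pass filter with cutoff W (here W=14).
Its Fourier transform is a rectangular function:
F(omega)=1 for |omega| < 14, 0 otherwise

Answer: rect(omega/28) [i.e., 1 for |omega| < 14, 0 otherwise]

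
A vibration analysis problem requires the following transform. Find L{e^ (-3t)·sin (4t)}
First shifting: L{e^(at)f(t)}=F(s-a)
L{sin(4t)}=4/(s²+16)
Shift: 4/((s+3)²+16)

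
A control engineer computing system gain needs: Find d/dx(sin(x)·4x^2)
Product rule: (fg)' = f'g+fg'
f = sin(x), f' = cos(x)
g = 4x^2, g' = 8x

Answer: 4·cos(x)·x^2+8·sin(x)·x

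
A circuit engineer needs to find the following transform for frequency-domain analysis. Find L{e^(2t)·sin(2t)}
First shifting: L{e^(at)f(t)}=F(s-a)
L{sin(2t)}=2/(s² + 4)
Shift: 2/((s-2)² + 4)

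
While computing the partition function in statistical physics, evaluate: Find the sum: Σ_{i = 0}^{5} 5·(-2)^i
Geometric series: S = a(1 - r^n)/(1 - r)
a = 5, r = -2, n = 6
S = 5(1 - 64)/3 = -105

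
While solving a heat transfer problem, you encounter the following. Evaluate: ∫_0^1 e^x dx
Antiderivative: e^x
Evaluate: (e^1 - 1)

Answer: e^1 - 1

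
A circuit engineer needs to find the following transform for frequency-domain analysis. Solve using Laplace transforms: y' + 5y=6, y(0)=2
Take L of both sides: sY(s)-2+5Y(s) = 6/s
Y(s)(s+5) = 6/s+2
Y(s) = 6/(s(s+5))+2/(s+5)
Partial fractions: 6/(s(s+5)) = (6/5)/s - (6/5)/(s+5)
So Y(s) = (6/5)/s+(4/5)/(s+5)
Inverse transform (L^(-1){1/s} = 1, L^(-1){1/(s+5)} = e^(-5t)):

Answer: y(t) = 6/5+(4/5)·e^(-5t)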